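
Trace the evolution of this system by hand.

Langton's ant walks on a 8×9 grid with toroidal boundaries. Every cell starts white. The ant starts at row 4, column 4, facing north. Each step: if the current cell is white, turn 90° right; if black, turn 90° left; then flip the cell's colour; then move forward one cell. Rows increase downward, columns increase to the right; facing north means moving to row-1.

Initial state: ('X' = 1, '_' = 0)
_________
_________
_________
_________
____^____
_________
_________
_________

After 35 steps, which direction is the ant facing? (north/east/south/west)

0) _________
_________
_________
_________
____^____
_________
_________
_________
1) _________
_________
_________
_________
____X>___
_________
_________
_________
2) _________
_________
_________
_________
____XX___
_____v___
_________
_________
3) _________
_________
_________
_________
____XX___
____<X___
_________
_________
4) _________
_________
_________
_________
____^X___
____XX___
_________
_________
5) _________
_________
_________
_________
___<_X___
____XX___
_________
_________
6) _________
_________
_________
___^_____
___X_X___
____XX___
_________
_________
7) _________
_________
_________
___X>____
___X_X___
____XX___
_________
_________
8) _________
_________
_________
___XX____
___XvX___
____XX___
_________
_________
9) _________
_________
_________
___XX____
___<XX___
____XX___
_________
_________
10) _________
_________
_________
___XX____
____XX___
___vXX___
_________
_________
11) _________
_________
_________
___XX____
____XX___
__<XXX___
_________
_________
12) _________
_________
_________
___XX____
__^_XX___
__XXXX___
_________
_________
13) _________
_________
_________
___XX____
__X>XX___
__XXXX___
_________
_________
14) _________
_________
_________
___XX____
__XXXX___
__XvXX___
_________
_________
15) _________
_________
_________
___XX____
__XXXX___
__X_>X___
_________
_________
16) _________
_________
_________
___XX____
__XX^X___
__X__X___
_________
_________
17) _________
_________
_________
___XX____
__X<_X___
__X__X___
_________
_________
18) _________
_________
_________
___XX____
__X__X___
__Xv_X___
_________
_________
19) _________
_________
_________
___XX____
__X__X___
__<X_X___
_________
_________
20) _________
_________
_________
___XX____
__X__X___
___X_X___
__v______
_________
21) _________
_________
_________
___XX____
__X__X___
___X_X___
_<X______
_________
22) _________
_________
_________
___XX____
__X__X___
_^_X_X___
_XX______
_________
23) _________
_________
_________
___XX____
__X__X___
_X>X_X___
_XX______
_________
24) _________
_________
_________
___XX____
__X__X___
_XXX_X___
_Xv______
_________
25) _________
_________
_________
___XX____
__X__X___
_XXX_X___
_X_>_____
_________
26) _________
_________
_________
___XX____
__X__X___
_XXX_X___
_X_X_____
___v_____
27) _________
_________
_________
___XX____
__X__X___
_XXX_X___
_X_X_____
__<X_____
28) _________
_________
_________
___XX____
__X__X___
_XXX_X___
_X^X_____
__XX_____
29) _________
_________
_________
___XX____
__X__X___
_XXX_X___
_XX>_____
__XX_____
30) _________
_________
_________
___XX____
__X__X___
_XX^_X___
_XX______
__XX_____
31) _________
_________
_________
___XX____
__X__X___
_X<__X___
_XX______
__XX_____
32) _________
_________
_________
___XX____
__X__X___
_X___X___
_Xv______
__XX_____
33) _________
_________
_________
___XX____
__X__X___
_X___X___
_X_>_____
__XX_____
34) _________
_________
_________
___XX____
__X__X___
_X___X___
_X_X_____
__Xv_____
35) _________
_________
_________
___XX____
__X__X___
_X___X___
_X_X_____
__X_>____

east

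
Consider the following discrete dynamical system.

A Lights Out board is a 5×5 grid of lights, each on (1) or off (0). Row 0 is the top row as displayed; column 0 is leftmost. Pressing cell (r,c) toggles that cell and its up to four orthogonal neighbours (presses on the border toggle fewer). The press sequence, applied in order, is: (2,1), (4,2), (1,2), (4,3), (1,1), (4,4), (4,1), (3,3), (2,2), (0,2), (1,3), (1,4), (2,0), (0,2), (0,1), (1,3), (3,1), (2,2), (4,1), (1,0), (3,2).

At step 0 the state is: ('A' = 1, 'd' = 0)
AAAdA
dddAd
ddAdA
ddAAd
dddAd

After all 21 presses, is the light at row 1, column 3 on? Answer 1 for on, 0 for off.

1

0) AAAdA
dddAd
ddAdA
ddAAd
dddAd
1) AAAdA
dAdAd
AAddA
dAAAd
dddAd
2) AAAdA
dAdAd
AAddA
dAdAd
dAAdd
3) AAddA
ddAdd
AAAdA
dAdAd
dAAdd
4) AAddA
ddAdd
AAAdA
dAddd
dAdAA
5) AdddA
AAddd
AdAdA
dAddd
dAdAA
6) AdddA
AAddd
AdAdA
dAddA
dAddd
7) AdddA
AAddd
AdAdA
ddddA
AdAdd
8) AdddA
AAddd
AdAAA
ddAAd
AdAAd
9) AdddA
AAAdd
AAddA
dddAd
AdAAd
10) AAAAA
AAddd
AAddA
dddAd
AdAAd
11) AAAdA
AAAAA
AAdAA
dddAd
AdAAd
12) AAAdd
AAAdd
AAdAd
dddAd
AdAAd
13) AAAdd
dAAdd
dddAd
AddAd
AdAAd
14) AddAd
dAddd
dddAd
AddAd
AdAAd
15) dAAAd
ddddd
dddAd
AddAd
AdAAd
16) dAAdd
ddAAA
ddddd
AddAd
AdAAd
17) dAAdd
ddAAA
dAddd
dAAAd
AAAAd
18) dAAdd
dddAA
ddAAd
dAdAd
AAAAd
19) dAAdd
dddAA
ddAAd
dddAd
dddAd
20) AAAdd
AAdAA
AdAAd
dddAd
dddAd
21) AAAdd
AAdAA
AddAd
dAAdd
ddAAd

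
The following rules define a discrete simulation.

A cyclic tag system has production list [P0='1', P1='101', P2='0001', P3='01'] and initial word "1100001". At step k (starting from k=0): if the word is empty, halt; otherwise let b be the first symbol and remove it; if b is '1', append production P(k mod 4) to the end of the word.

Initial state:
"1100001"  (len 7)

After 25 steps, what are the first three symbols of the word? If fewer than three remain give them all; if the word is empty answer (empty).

[0] "1100001"  (len 7)
[1] "1000011"  (len 7)
[2] "000011101"  (len 9)
[3] "00011101"  (len 8)
[4] "0011101"  (len 7)
[5] "011101"  (len 6)
[6] "11101"  (len 5)
[7] "11010001"  (len 8)
[8] "101000101"  (len 9)
[9] "010001011"  (len 9)
[10] "10001011"  (len 8)
[11] "00010110001"  (len 11)
[12] "0010110001"  (len 10)
[13] "010110001"  (len 9)
[14] "10110001"  (len 8)
[15] "01100010001"  (len 11)
[16] "1100010001"  (len 10)
[17] "1000100011"  (len 10)
[18] "000100011101"  (len 12)
[19] "00100011101"  (len 11)
[20] "0100011101"  (len 10)
[21] "100011101"  (len 9)
[22] "00011101101"  (len 11)
[23] "0011101101"  (len 10)
[24] "011101101"  (len 9)
[25] "11101101"  (len 8)

111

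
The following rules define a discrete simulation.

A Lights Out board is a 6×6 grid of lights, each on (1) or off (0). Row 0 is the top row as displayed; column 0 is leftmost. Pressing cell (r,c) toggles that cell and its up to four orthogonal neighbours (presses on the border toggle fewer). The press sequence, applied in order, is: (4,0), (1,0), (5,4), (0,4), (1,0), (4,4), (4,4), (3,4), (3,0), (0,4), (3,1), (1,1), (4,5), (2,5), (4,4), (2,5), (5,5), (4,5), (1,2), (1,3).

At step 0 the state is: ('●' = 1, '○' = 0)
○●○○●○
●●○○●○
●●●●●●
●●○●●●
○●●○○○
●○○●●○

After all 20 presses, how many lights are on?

[0] ○●○○●○
●●○○●○
●●●●●●
●●○●●●
○●●○○○
●○○●●○
[1] ○●○○●○
●●○○●○
●●●●●●
○●○●●●
●○●○○○
○○○●●○
[2] ●●○○●○
○○○○●○
○●●●●●
○●○●●●
●○●○○○
○○○●●○
[3] ●●○○●○
○○○○●○
○●●●●●
○●○●●●
●○●○●○
○○○○○●
[4] ●●○●○●
○○○○○○
○●●●●●
○●○●●●
●○●○●○
○○○○○●
[5] ○●○●○●
●●○○○○
●●●●●●
○●○●●●
●○●○●○
○○○○○●
[6] ○●○●○●
●●○○○○
●●●●●●
○●○●○●
●○●●○●
○○○○●●
[7] ○●○●○●
●●○○○○
●●●●●●
○●○●●●
●○●○●○
○○○○○●
[8] ○●○●○●
●●○○○○
●●●●○●
○●○○○○
●○●○○○
○○○○○●
[9] ○●○●○●
●●○○○○
○●●●○●
●○○○○○
○○●○○○
○○○○○●
[10] ○●○○●○
●●○○●○
○●●●○●
●○○○○○
○○●○○○
○○○○○●
[11] ○●○○●○
●●○○●○
○○●●○●
○●●○○○
○●●○○○
○○○○○●
[12] ○○○○●○
○○●○●○
○●●●○●
○●●○○○
○●●○○○
○○○○○●
[13] ○○○○●○
○○●○●○
○●●●○●
○●●○○●
○●●○●●
○○○○○○
[14] ○○○○●○
○○●○●●
○●●●●○
○●●○○○
○●●○●●
○○○○○○
[15] ○○○○●○
○○●○●●
○●●●●○
○●●○●○
○●●●○○
○○○○●○
[16] ○○○○●○
○○●○●○
○●●●○●
○●●○●●
○●●●○○
○○○○●○
[17] ○○○○●○
○○●○●○
○●●●○●
○●●○●●
○●●●○●
○○○○○●
[18] ○○○○●○
○○●○●○
○●●●○●
○●●○●○
○●●●●○
○○○○○○
[19] ○○●○●○
○●○●●○
○●○●○●
○●●○●○
○●●●●○
○○○○○○
[20] ○○●●●○
○●●○○○
○●○○○●
○●●○●○
○●●●●○
○○○○○○

14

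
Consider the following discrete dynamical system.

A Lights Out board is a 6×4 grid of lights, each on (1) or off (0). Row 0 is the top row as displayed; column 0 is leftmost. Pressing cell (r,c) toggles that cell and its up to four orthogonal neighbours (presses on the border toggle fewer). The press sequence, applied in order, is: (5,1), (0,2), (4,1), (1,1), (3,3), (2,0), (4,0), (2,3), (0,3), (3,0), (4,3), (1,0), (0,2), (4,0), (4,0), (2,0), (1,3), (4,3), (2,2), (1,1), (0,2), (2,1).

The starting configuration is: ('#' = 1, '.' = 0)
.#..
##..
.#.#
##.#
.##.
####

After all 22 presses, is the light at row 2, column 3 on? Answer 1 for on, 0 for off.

[0] .#..
##..
.#.#
##.#
.##.
####
[1] .#..
##..
.#.#
##.#
..#.
...#
[2] ..##
###.
.#.#
##.#
..#.
...#
[3] ..##
###.
.#.#
#..#
##..
.#.#
[4] .###
....
...#
#..#
##..
.#.#
[5] .###
....
....
#.#.
##.#
.#.#
[6] .###
#...
##..
..#.
##.#
.#.#
[7] .###
#...
##..
#.#.
...#
##.#
[8] .###
#..#
####
#.##
...#
##.#
[9] .#..
#...
####
#.##
...#
##.#
[10] .#..
#...
.###
.###
#..#
##.#
[11] .#..
#...
.###
.##.
#.#.
##..
[12] ##..
.#..
####
.##.
#.#.
##..
[13] #.##
.##.
####
.##.
#.#.
##..
[14] #.##
.##.
####
###.
.##.
.#..
[15] #.##
.##.
####
.##.
#.#.
##..
[16] #.##
###.
..##
###.
#.#.
##..
[17] #.#.
##.#
..#.
###.
#.#.
##..
[18] #.#.
##.#
..#.
####
#..#
##.#
[19] #.#.
####
.#.#
##.#
#..#
##.#
[20] ###.
...#
...#
##.#
#..#
##.#
[21] #..#
..##
...#
##.#
#..#
##.#
[22] #..#
.###
####
#..#
#..#
##.#

1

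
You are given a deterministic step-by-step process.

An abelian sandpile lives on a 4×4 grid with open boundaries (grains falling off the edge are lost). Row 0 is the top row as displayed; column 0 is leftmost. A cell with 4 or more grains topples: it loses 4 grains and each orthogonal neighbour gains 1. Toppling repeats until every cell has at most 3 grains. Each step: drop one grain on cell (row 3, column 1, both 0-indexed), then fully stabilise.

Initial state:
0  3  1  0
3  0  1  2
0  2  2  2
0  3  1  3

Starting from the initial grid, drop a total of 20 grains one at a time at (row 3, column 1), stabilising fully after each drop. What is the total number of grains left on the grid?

29

k=0  0  3  1  0
3  0  1  2
0  2  2  2
0  3  1  3
k=1  0  3  1  0
3  0  1  2
0  3  2  2
1  0  2  3
k=2  0  3  1  0
3  0  1  2
0  3  2  2
1  1  2  3
k=3  0  3  1  0
3  0  1  2
0  3  2  2
1  2  2  3
k=4  0  3  1  0
3  0  1  2
0  3  2  2
1  3  2  3
k=5  0  3  1  0
3  1  1  2
1  0  3  2
2  1  3  3
k=6  0  3  1  0
3  1  1  2
1  0  3  2
2  2  3  3
k=7  0  3  1  0
3  1  1  2
1  0  3  2
2  3  3  3
k=8  0  3  1  0
3  1  2  3
1  2  1  0
3  1  2  1
k=9  0  3  1  0
3  1  2  3
1  2  1  0
3  2  2  1
k=10  0  3  1  0
3  1  2  3
1  2  1  0
3  3  2  1
k=11  0  3  1  0
3  1  2  3
2  3  1  0
0  1  3  1
k=12  0  3  1  0
3  1  2  3
2  3  1  0
0  2  3  1
k=13  0  3  1  0
3  1  2  3
2  3  1  0
0  3  3  1
k=14  0  3  1  0
3  2  2  3
3  0  3  0
1  2  0  2
k=15  0  3  1  0
3  2  2  3
3  0  3  0
1  3  0  2
k=16  0  3  1  0
3  2  2  3
3  1  3  0
2  0  1  2
k=17  0  3  1  0
3  2  2  3
3  1  3  0
2  1  1  2
k=18  0  3  1  0
3  2  2  3
3  1  3  0
2  2  1  2
k=19  0  3  1  0
3  2  2  3
3  1  3  0
2  3  1  2
k=20  0  3  1  0
3  2  2  3
3  2  3  0
3  0  2  2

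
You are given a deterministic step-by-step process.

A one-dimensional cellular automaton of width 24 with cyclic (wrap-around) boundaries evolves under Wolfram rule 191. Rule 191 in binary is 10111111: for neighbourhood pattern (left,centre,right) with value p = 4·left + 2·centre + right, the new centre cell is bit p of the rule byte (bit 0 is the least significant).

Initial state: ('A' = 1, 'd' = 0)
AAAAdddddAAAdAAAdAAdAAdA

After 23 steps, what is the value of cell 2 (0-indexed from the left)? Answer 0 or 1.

gen 0: AAAAdddddAAAdAAAdAAdAAdA
gen 1: AAAdAAAAAAAdAAAdAAdAAdAA
gen 2: AAdAAAAAAAdAAAdAAdAAdAAA
gen 3: AdAAAAAAAdAAAdAAdAAdAAAA
gen 4: dAAAAAAAdAAAdAAdAAdAAAAA
gen 5: AAAAAAAdAAAdAAdAAdAAAAAd
gen 6: AAAAAAdAAAdAAdAAdAAAAAdA
gen 7: AAAAAdAAAdAAdAAdAAAAAdAA
gen 8: AAAAdAAAdAAdAAdAAAAAdAAA
gen 9: AAAdAAAdAAdAAdAAAAAdAAAA
gen 10: AAdAAAdAAdAAdAAAAAdAAAAA
gen 11: AdAAAdAAdAAdAAAAAdAAAAAA
gen 12: dAAAdAAdAAdAAAAAdAAAAAAA
gen 13: AAAdAAdAAdAAAAAdAAAAAAAd
gen 14: AAdAAdAAdAAAAAdAAAAAAAdA
gen 15: AdAAdAAdAAAAAdAAAAAAAdAA
gen 16: dAAdAAdAAAAAdAAAAAAAdAAA
gen 17: AAdAAdAAAAAdAAAAAAAdAAAd
gen 18: AdAAdAAAAAdAAAAAAAdAAAdA
gen 19: dAAdAAAAAdAAAAAAAdAAAdAA
gen 20: AAdAAAAAdAAAAAAAdAAAdAAd
gen 21: AdAAAAAdAAAAAAAdAAAdAAdA
gen 22: dAAAAAdAAAAAAAdAAAdAAdAA
gen 23: AAAAAdAAAAAAAdAAAdAAdAAd

1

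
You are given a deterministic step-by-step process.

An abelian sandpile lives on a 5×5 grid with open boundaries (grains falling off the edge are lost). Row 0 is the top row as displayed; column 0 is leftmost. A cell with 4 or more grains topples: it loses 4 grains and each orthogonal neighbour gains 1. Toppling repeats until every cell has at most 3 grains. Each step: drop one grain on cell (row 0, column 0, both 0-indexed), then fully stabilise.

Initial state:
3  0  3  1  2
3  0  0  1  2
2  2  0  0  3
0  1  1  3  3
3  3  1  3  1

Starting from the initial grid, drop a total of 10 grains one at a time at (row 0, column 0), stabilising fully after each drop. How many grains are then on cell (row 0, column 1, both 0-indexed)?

t=0: 3  0  3  1  2
3  0  0  1  2
2  2  0  0  3
0  1  1  3  3
3  3  1  3  1
t=1: 1  1  3  1  2
0  1  0  1  2
3  2  0  0  3
0  1  1  3  3
3  3  1  3  1
t=2: 2  1  3  1  2
0  1  0  1  2
3  2  0  0  3
0  1  1  3  3
3  3  1  3  1
t=3: 3  1  3  1  2
0  1  0  1  2
3  2  0  0  3
0  1  1  3  3
3  3  1  3  1
t=4: 0  2  3  1  2
1  1  0  1  2
3  2  0  0  3
0  1  1  3  3
3  3  1  3  1
t=5: 1  2  3  1  2
1  1  0  1  2
3  2  0  0  3
0  1  1  3  3
3  3  1  3  1
t=6: 2  2  3  1  2
1  1  0  1  2
3  2  0  0  3
0  1  1  3  3
3  3  1  3  1
t=7: 3  2  3  1  2
1  1  0  1  2
3  2  0  0  3
0  1  1  3  3
3  3  1  3  1
t=8: 0  3  3  1  2
2  1  0  1  2
3  2  0  0  3
0  1  1  3  3
3  3  1  3  1
t=9: 1  3  3  1  2
2  1  0  1  2
3  2  0  0  3
0  1  1  3  3
3  3  1  3  1
t=10: 2  3  3  1  2
2  1  0  1  2
3  2  0  0  3
0  1  1  3  3
3  3  1  3  1

3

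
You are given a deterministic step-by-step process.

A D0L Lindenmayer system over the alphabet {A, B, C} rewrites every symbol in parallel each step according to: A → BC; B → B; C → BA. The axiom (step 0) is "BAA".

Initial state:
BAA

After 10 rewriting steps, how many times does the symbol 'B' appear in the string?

[0] BAA
[1] BBCBC
[2] BBBABBA
[3] BBBBCBBBC
[4] BBBBBABBBBA
[5] BBBBBBCBBBBBC
[6] BBBBBBBABBBBBBA
[7] BBBBBBBBCBBBBBBBC
[8] BBBBBBBBBABBBBBBBBA
[9] BBBBBBBBBBCBBBBBBBBBC
[10] BBBBBBBBBBBABBBBBBBBBBA

21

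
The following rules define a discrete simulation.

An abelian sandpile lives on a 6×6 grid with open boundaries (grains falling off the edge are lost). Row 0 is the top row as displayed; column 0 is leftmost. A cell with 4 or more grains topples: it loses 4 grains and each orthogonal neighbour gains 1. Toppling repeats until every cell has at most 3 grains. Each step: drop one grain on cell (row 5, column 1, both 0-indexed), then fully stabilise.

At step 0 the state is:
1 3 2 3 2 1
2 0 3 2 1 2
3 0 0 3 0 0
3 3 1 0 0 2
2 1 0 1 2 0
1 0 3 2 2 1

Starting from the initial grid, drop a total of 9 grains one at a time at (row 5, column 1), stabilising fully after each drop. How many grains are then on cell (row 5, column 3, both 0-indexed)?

3

0) 1 3 2 3 2 1
2 0 3 2 1 2
3 0 0 3 0 0
3 3 1 0 0 2
2 1 0 1 2 0
1 0 3 2 2 1
1) 1 3 2 3 2 1
2 0 3 2 1 2
3 0 0 3 0 0
3 3 1 0 0 2
2 1 0 1 2 0
1 1 3 2 2 1
2) 1 3 2 3 2 1
2 0 3 2 1 2
3 0 0 3 0 0
3 3 1 0 0 2
2 1 0 1 2 0
1 2 3 2 2 1
3) 1 3 2 3 2 1
2 0 3 2 1 2
3 0 0 3 0 0
3 3 1 0 0 2
2 1 0 1 2 0
1 3 3 2 2 1
4) 1 3 2 3 2 1
2 0 3 2 1 2
3 0 0 3 0 0
3 3 1 0 0 2
2 2 1 1 2 0
2 1 0 3 2 1
5) 1 3 2 3 2 1
2 0 3 2 1 2
3 0 0 3 0 0
3 3 1 0 0 2
2 2 1 1 2 0
2 2 0 3 2 1
6) 1 3 2 3 2 1
2 0 3 2 1 2
3 0 0 3 0 0
3 3 1 0 0 2
2 2 1 1 2 0
2 3 0 3 2 1
7) 1 3 2 3 2 1
2 0 3 2 1 2
3 0 0 3 0 0
3 3 1 0 0 2
2 3 1 1 2 0
3 0 1 3 2 1
8) 1 3 2 3 2 1
2 0 3 2 1 2
3 0 0 3 0 0
3 3 1 0 0 2
2 3 1 1 2 0
3 1 1 3 2 1
9) 1 3 2 3 2 1
2 0 3 2 1 2
3 0 0 3 0 0
3 3 1 0 0 2
2 3 1 1 2 0
3 2 1 3 2 1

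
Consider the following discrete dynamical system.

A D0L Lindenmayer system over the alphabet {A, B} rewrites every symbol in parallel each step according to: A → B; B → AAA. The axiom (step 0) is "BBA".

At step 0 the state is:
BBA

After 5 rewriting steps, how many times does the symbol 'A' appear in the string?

54

gen 0: BBA
gen 1: AAAAAAB
gen 2: BBBBBBAAA
gen 3: AAAAAAAAAAAAAAAAAABBB
gen 4: BBBBBBBBBBBBBBBBBBAAAAAAAAA
gen 5: AAAAAAAAAAAAAAAAAAAAAAAAAAAAAAAAAAAAAAAAAAAAAAAAAAAAAABBBBBBBBB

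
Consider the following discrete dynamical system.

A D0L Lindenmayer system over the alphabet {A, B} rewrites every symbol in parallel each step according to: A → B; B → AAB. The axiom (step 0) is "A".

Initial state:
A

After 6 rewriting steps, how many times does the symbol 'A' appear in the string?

22

step 0: A
step 1: B
step 2: AAB
step 3: BBAAB
step 4: AABAABBBAAB
step 5: BBAABBBAABAABAABBBAAB
step 6: AABAABBBAABAABAABBBAABBBAABBBAABAABAABBBAAB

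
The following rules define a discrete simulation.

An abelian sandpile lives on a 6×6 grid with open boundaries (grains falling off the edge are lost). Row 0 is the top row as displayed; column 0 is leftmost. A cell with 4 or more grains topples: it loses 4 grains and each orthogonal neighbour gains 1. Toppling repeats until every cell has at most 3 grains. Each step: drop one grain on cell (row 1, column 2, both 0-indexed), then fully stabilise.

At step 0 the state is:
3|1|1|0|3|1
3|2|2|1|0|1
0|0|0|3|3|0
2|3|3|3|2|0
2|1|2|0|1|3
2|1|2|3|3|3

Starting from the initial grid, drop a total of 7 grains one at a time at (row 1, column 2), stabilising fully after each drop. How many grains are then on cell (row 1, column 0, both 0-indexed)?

1

gen 0: 3|1|1|0|3|1
3|2|2|1|0|1
0|0|0|3|3|0
2|3|3|3|2|0
2|1|2|0|1|3
2|1|2|3|3|3
gen 1: 3|1|1|0|3|1
3|2|3|1|0|1
0|0|0|3|3|0
2|3|3|3|2|0
2|1|2|0|1|3
2|1|2|3|3|3
gen 2: 3|1|2|0|3|1
3|3|0|2|0|1
0|0|1|3|3|0
2|3|3|3|2|0
2|1|2|0|1|3
2|1|2|3|3|3
gen 3: 3|1|2|0|3|1
3|3|1|2|0|1
0|0|1|3|3|0
2|3|3|3|2|0
2|1|2|0|1|3
2|1|2|3|3|3
gen 4: 3|1|2|0|3|1
3|3|2|2|0|1
0|0|1|3|3|0
2|3|3|3|2|0
2|1|2|0|1|3
2|1|2|3|3|3
gen 5: 3|1|2|0|3|1
3|3|3|2|0|1
0|0|1|3|3|0
2|3|3|3|2|0
2|1|2|0|1|3
2|1|2|3|3|3
gen 6: 0|3|3|0|3|1
1|1|1|3|0|1
1|1|2|3|3|0
2|3|3|3|2|0
2|1|2|0|1|3
2|1|2|3|3|3
gen 7: 0|3|3|0|3|1
1|1|2|3|0|1
1|1|2|3|3|0
2|3|3|3|2|0
2|1|2|0|1|3
2|1|2|3|3|3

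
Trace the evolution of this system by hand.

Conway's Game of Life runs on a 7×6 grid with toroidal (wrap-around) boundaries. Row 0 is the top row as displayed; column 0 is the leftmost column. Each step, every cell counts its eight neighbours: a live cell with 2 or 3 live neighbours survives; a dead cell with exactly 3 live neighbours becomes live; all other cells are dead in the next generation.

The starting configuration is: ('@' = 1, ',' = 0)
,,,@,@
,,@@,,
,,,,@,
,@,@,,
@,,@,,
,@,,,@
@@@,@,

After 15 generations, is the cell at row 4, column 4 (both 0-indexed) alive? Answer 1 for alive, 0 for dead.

1

gen 0: ,,,@,@
,,@@,,
,,,,@,
,@,@,,
@,,@,,
,@,,,@
@@@,@,
gen 1: @,,,,@
,,@@,,
,,,,@,
,,@@@,
@@,,@,
,,,@@@
,@@@@,
gen 2: @,,,,@
,,,@@@
,,,,@,
,@@,@,
@@,,,,
,,,,,,
,@@,,,
gen 3: @@@@,@
@,,@,,
,,@,,,
@@@@,@
@@@,,,
@,@,,,
@@,,,,
gen 4: ,,,@@@
@,,@@@
,,,,@@
,,,@,@
,,,,,,
,,@,,@
,,,@,,
gen 5: @,@,,,
@,,,,,
,,,,,,
,,,,,@
,,,,@,
,,,,,,
,,@@,@
gen 6: @,@@,@
,@,,,,
,,,,,,
,,,,,,
,,,,,,
,,,@@,
,@@@,,
gen 7: @,,@@,
@@@,,,
,,,,,,
,,,,,,
,,,,,,
,,,@@,
@@,,,@
gen 8: ,,,@@,
@@@@,@
,@,,,,
,,,,,,
,,,,,,
@,,,@@
@@@,,,
gen 9: ,,,,@,
@@,@,@
,@,,,,
,,,,,,
,,,,,@
@,,,,@
@@@,,,
gen 10: ,,,@@,
@@@,@@
,@@,,,
,,,,,,
@,,,,@
,,,,,@
@@,,,,
gen 11: ,,,@@,
@,,,@@
,,@@,@
@@,,,,
@,,,,@
,@,,,@
@,,,@@
gen 12: ,,,@,,
@,@,,,
,,@@,,
,@@,@,
,,,,,@
,@,,,,
@,,@,,
gen 13: ,@@@,,
,@@,,,
,,,,,,
,@@,@,
@@@,,,
@,,,,,
,,@,,,
gen 14: ,,,@,,
,@,@,,
,,,@,,
@,@@,,
@,@@,@
@,@,,,
,,@@,,
gen 15: ,,,@@,
,,,@@,
,@,@@,
@,,,,@
@,,,@@
@,,,@@
,@@@,,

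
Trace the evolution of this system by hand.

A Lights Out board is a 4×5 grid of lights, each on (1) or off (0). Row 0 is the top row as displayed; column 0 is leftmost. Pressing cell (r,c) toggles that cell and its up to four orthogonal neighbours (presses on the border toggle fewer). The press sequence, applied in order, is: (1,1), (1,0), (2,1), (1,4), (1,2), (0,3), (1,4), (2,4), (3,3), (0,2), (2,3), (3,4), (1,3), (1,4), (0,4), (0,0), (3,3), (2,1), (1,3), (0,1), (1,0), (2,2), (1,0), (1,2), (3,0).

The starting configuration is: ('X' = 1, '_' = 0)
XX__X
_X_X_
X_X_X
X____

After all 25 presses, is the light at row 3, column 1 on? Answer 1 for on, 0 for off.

step 0: XX__X
_X_X_
X_X_X
X____
step 1: X___X
X_XX_
XXX_X
X____
step 2: ____X
_XXX_
_XX_X
X____
step 3: ____X
__XX_
X___X
XX___
step 4: _____
__X_X
X____
XX___
step 5: __X__
_X_XX
X_X__
XX___
step 6: ___XX
_X__X
X_X__
XX___
step 7: ___X_
_X_X_
X_X_X
XX___
step 8: ___X_
_X_XX
X_XX_
XX__X
step 9: ___X_
_X_XX
X_X__
XXXX_
step 10: _XX__
_XXXX
X_X__
XXXX_
step 11: _XX__
_XX_X
X__XX
XXX__
step 12: _XX__
_XX_X
X__X_
XXXXX
step 13: _XXX_
_X_X_
X____
XXXXX
step 14: _XXXX
_X__X
X___X
XXXXX
step 15: _XX__
_X___
X___X
XXXXX
step 16: X_X__
XX___
X___X
XXXXX
step 17: X_X__
XX___
X__XX
XX___
step 18: X_X__
X____
_XXXX
X____
step 19: X_XX_
X_XXX
_XX_X
X____
step 20: _X_X_
XXXXX
_XX_X
X____
step 21: XX_X_
__XXX
XXX_X
X____
step 22: XX_X_
___XX
X__XX
X_X__
step 23: _X_X_
XX_XX
___XX
X_X__
step 24: _XXX_
X_X_X
__XXX
X_X__
step 25: _XXX_
X_X_X
X_XXX
_XX__

1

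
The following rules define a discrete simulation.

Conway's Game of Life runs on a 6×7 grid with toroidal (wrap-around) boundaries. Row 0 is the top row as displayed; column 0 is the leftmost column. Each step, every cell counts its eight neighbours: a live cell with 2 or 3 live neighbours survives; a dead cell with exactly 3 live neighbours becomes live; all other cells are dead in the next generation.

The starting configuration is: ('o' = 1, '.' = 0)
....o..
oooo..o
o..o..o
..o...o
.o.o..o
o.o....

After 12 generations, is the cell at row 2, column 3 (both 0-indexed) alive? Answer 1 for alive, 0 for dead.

0) ....o..
oooo..o
o..o..o
..o...o
.o.o..o
o.o....
1) ......o
.oooooo
...o.o.
.ooo.oo
.o.o..o
oooo...
2) ......o
o.oo..o
.......
.o.o.oo
.....oo
.o.o..o
3) .o.o.oo
o.....o
.o.ooo.
o...ooo
.......
......o
4) .....o.
.o.o...
.o.o...
o..o..o
o......
o....oo
5) o...oo.
....o..
.o.oo..
ooo...o
.o...o.
o....o.
6) ....oo.
.......
.o.ooo.
...oooo
..o..o.
oo...o.
7) ....ooo
...o...
..oo..o
......o
oooo...
.o...o.
8) ....ooo
..oo..o
..oo...
......o
ooo...o
.o.o.o.
9) o.....o
..o...o
..oo...
...o..o
.oo..oo
.o.o...
10) ooo...o
oooo..o
..oo...
oo.oooo
.o.oooo
.o...o.
11) ...o.o.
......o
.......
.o.....
.o.o...
...o...
12) ....o..
.......
.......
..o....
.......
...o...

0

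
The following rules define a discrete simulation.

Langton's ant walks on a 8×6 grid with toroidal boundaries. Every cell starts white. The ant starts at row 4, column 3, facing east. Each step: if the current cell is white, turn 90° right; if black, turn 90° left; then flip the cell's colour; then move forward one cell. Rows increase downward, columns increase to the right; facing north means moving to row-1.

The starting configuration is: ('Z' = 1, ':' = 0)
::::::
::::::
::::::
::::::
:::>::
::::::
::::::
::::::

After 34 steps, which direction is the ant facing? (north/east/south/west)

west

gen 0: ::::::
::::::
::::::
::::::
:::>::
::::::
::::::
::::::
gen 1: ::::::
::::::
::::::
::::::
:::Z::
:::v::
::::::
::::::
gen 2: ::::::
::::::
::::::
::::::
:::Z::
::<Z::
::::::
::::::
gen 3: ::::::
::::::
::::::
::::::
::^Z::
::ZZ::
::::::
::::::
gen 4: ::::::
::::::
::::::
::::::
::Z>::
::ZZ::
::::::
::::::
gen 5: ::::::
::::::
::::::
:::^::
::Z:::
::ZZ::
::::::
::::::
gen 6: ::::::
::::::
::::::
:::Z>:
::Z:::
::ZZ::
::::::
::::::
gen 7: ::::::
::::::
::::::
:::ZZ:
::Z:v:
::ZZ::
::::::
::::::
gen 8: ::::::
::::::
::::::
:::ZZ:
::Z<Z:
::ZZ::
::::::
::::::
gen 9: ::::::
::::::
::::::
:::^Z:
::ZZZ:
::ZZ::
::::::
::::::
gen 10: ::::::
::::::
::::::
::<:Z:
::ZZZ:
::ZZ::
::::::
::::::
gen 11: ::::::
::::::
::^:::
::Z:Z:
::ZZZ:
::ZZ::
::::::
::::::
gen 12: ::::::
::::::
::Z>::
::Z:Z:
::ZZZ:
::ZZ::
::::::
::::::
gen 13: ::::::
::::::
::ZZ::
::ZvZ:
::ZZZ:
::ZZ::
::::::
::::::
gen 14: ::::::
::::::
::ZZ::
::<ZZ:
::ZZZ:
::ZZ::
::::::
::::::
gen 15: ::::::
::::::
::ZZ::
:::ZZ:
::vZZ:
::ZZ::
::::::
::::::
gen 16: ::::::
::::::
::ZZ::
:::ZZ:
:::>Z:
::ZZ::
::::::
::::::
gen 17: ::::::
::::::
::ZZ::
:::^Z:
::::Z:
::ZZ::
::::::
::::::
gen 18: ::::::
::::::
::ZZ::
::<:Z:
::::Z:
::ZZ::
::::::
::::::
gen 19: ::::::
::::::
::^Z::
::Z:Z:
::::Z:
::ZZ::
::::::
::::::
gen 20: ::::::
::::::
:<:Z::
::Z:Z:
::::Z:
::ZZ::
::::::
::::::
gen 21: ::::::
:^::::
:Z:Z::
::Z:Z:
::::Z:
::ZZ::
::::::
::::::
gen 22: ::::::
:Z>:::
:Z:Z::
::Z:Z:
::::Z:
::ZZ::
::::::
::::::
gen 23: ::::::
:ZZ:::
:ZvZ::
::Z:Z:
::::Z:
::ZZ::
::::::
::::::
gen 24: ::::::
:ZZ:::
:<ZZ::
::Z:Z:
::::Z:
::ZZ::
::::::
::::::
gen 25: ::::::
:ZZ:::
::ZZ::
:vZ:Z:
::::Z:
::ZZ::
::::::
::::::
gen 26: ::::::
:ZZ:::
::ZZ::
<ZZ:Z:
::::Z:
::ZZ::
::::::
::::::
gen 27: ::::::
:ZZ:::
^:ZZ::
ZZZ:Z:
::::Z:
::ZZ::
::::::
::::::
gen 28: ::::::
:ZZ:::
Z>ZZ::
ZZZ:Z:
::::Z:
::ZZ::
::::::
::::::
gen 29: ::::::
:ZZ:::
ZZZZ::
ZvZ:Z:
::::Z:
::ZZ::
::::::
::::::
gen 30: ::::::
:ZZ:::
ZZZZ::
Z:>:Z:
::::Z:
::ZZ::
::::::
::::::
gen 31: ::::::
:ZZ:::
ZZ^Z::
Z:::Z:
::::Z:
::ZZ::
::::::
::::::
gen 32: ::::::
:ZZ:::
Z<:Z::
Z:::Z:
::::Z:
::ZZ::
::::::
::::::
gen 33: ::::::
:ZZ:::
Z::Z::
Zv::Z:
::::Z:
::ZZ::
::::::
::::::
gen 34: ::::::
:ZZ:::
Z::Z::
<Z::Z:
::::Z:
::ZZ::
::::::
::::::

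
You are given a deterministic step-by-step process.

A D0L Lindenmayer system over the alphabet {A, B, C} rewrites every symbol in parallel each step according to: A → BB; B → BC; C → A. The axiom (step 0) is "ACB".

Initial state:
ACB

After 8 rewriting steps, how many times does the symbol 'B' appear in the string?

109

step 0: ACB
step 1: BBABC
step 2: BCBCBBBCA
step 3: BCABCABCBCBCABB
step 4: BCABBBCABBBCABCABCABBBCBC
step 5: BCABBBCBCBCABBBCBCBCABBBCABBBCABBBCBCBCABCA
step 6: BCABBBCBCBCABCABCABBBCBCBCABCABCABBBCBCBCABBBCBCBCABBBCBCBCABCABCABBBCABB
step 7: BCABBBCBCBCABCABCABBBCABBBCABBBCBCBCABCABCABBBCABBBCABBBCB…BCABBBCBCBCABCABCABBBCBCBCABCABCABBBCABBBCABBBCBCBCABBBCBC  (len 123)
step 8: BCABBBCBCBCABCABCABBBCABBBCABBBCBCBCABBBCBCBCABBBCBCBCABCA…BCABBBCABBBCABBBCBCBCABBBCBCBCABBBCBCBCABCABCABBBCBCBCABCA  (len 209)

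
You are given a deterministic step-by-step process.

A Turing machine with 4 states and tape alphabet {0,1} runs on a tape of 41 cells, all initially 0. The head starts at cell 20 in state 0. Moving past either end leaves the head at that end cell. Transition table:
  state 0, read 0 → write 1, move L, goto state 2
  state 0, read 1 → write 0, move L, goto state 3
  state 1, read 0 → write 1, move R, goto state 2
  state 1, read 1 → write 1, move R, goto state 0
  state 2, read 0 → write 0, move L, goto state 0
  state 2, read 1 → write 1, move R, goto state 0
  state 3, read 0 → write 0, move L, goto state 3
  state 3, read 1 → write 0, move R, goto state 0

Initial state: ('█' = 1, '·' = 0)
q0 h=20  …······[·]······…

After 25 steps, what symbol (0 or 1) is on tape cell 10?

1

gen 0: q0 h=20  …······[·]······…
gen 1: q2 h=19  …······[·]█·····…
gen 2: q0 h=18  …······[·]·█····…
gen 3: q2 h=17  …······[·]█·█···…
gen 4: q0 h=16  …······[·]·█·█··…
gen 5: q2 h=15  …······[·]█·█·█·…
gen 6: q0 h=14  …······[·]·█·█·█…
gen 7: q2 h=13  …······[·]█·█·█·…
gen 8: q0 h=12  …······[·]·█·█·█…
gen 9: q2 h=11  …······[·]█·█·█·…
gen 10: q0 h=10  …······[·]·█·█·█…
gen 11: q2 h= 9  …······[·]█·█·█·…
gen 12: q0 h= 8  …······[·]·█·█·█…
gen 13: q2 h= 7  …······[·]█·█·█·…
gen 14: q0 h= 6  |······[·]·█·█·█…
gen 15: q2 h= 5  |·····[·]█·█·█·…
gen 16: q0 h= 4  |····[·]·█·█·█…
gen 17: q2 h= 3  |···[·]█·█·█·…
gen 18: q0 h= 2  |··[·]·█·█·█…
gen 19: q2 h= 1  |·[·]█·█·█·…
gen 20: q0 h= 0  |[·]·█·█·█…
gen 21: q2 h= 0  |[█]·█·█·█…
gen 22: q0 h= 1  |█[·]█·█·█·…
gen 23: q2 h= 0  |[█]██·█·█…
gen 24: q0 h= 1  |█[█]█·█·█·…
gen 25: q3 h= 0  |[█]·█·█·█…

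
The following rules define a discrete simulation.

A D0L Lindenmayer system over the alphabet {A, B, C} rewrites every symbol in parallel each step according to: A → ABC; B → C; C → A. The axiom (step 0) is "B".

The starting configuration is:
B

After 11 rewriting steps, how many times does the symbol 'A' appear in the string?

k=0  B
k=1  C
k=2  A
k=3  ABC
k=4  ABCCA
k=5  ABCCAAABC
k=6  ABCCAAABCABCABCCA
k=7  ABCCAAABCABCABCCAABCCAABCCAAABC
k=8  ABCCAAABCABCABCCAABCCAABCCAAABCABCCAAABCABCCAAABCABCABCCA
k=9  ABCCAAABCABCABCCAABCCAABCCAAABCABCCAAABCABCCAAABCABCABCCAABCCAAABCABCABCCAABCCAAABCABCABCCAABCCAABCCAAABC
k=10  ABCCAAABCABCABCCAABCCAABCCAAABCABCCAAABCABCCAAABCABCABCCAA…CABCCAAABCABCABCCAABCCAABCCAAABCABCCAAABCABCCAAABCABCABCCA  (len 193)
k=11  ABCCAAABCABCABCCAABCCAABCCAAABCABCCAAABCABCCAAABCABCABCCAA…BCABCABCCAABCCAAABCABCABCCAABCCAAABCABCABCCAABCCAABCCAAABC  (len 355)

149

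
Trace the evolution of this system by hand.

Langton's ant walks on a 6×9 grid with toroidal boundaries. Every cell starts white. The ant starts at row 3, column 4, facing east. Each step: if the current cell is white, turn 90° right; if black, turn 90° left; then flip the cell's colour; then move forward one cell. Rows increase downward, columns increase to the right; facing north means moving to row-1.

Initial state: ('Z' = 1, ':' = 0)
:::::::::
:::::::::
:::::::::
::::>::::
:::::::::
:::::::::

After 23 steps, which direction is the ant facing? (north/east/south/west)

t=0: :::::::::
:::::::::
:::::::::
::::>::::
:::::::::
:::::::::
t=1: :::::::::
:::::::::
:::::::::
::::Z::::
::::v::::
:::::::::
t=2: :::::::::
:::::::::
:::::::::
::::Z::::
:::<Z::::
:::::::::
t=3: :::::::::
:::::::::
:::::::::
:::^Z::::
:::ZZ::::
:::::::::
t=4: :::::::::
:::::::::
:::::::::
:::Z>::::
:::ZZ::::
:::::::::
t=5: :::::::::
:::::::::
::::^::::
:::Z:::::
:::ZZ::::
:::::::::
t=6: :::::::::
:::::::::
::::Z>:::
:::Z:::::
:::ZZ::::
:::::::::
t=7: :::::::::
:::::::::
::::ZZ:::
:::Z:v:::
:::ZZ::::
:::::::::
t=8: :::::::::
:::::::::
::::ZZ:::
:::Z<Z:::
:::ZZ::::
:::::::::
t=9: :::::::::
:::::::::
::::^Z:::
:::ZZZ:::
:::ZZ::::
:::::::::
t=10: :::::::::
:::::::::
:::<:Z:::
:::ZZZ:::
:::ZZ::::
:::::::::
t=11: :::::::::
:::^:::::
:::Z:Z:::
:::ZZZ:::
:::ZZ::::
:::::::::
t=12: :::::::::
:::Z>::::
:::Z:Z:::
:::ZZZ:::
:::ZZ::::
:::::::::
t=13: :::::::::
:::ZZ::::
:::ZvZ:::
:::ZZZ:::
:::ZZ::::
:::::::::
t=14: :::::::::
:::ZZ::::
:::<ZZ:::
:::ZZZ:::
:::ZZ::::
:::::::::
t=15: :::::::::
:::ZZ::::
::::ZZ:::
:::vZZ:::
:::ZZ::::
:::::::::
t=16: :::::::::
:::ZZ::::
::::ZZ:::
::::>Z:::
:::ZZ::::
:::::::::
t=17: :::::::::
:::ZZ::::
::::^Z:::
:::::Z:::
:::ZZ::::
:::::::::
t=18: :::::::::
:::ZZ::::
:::<:Z:::
:::::Z:::
:::ZZ::::
:::::::::
t=19: :::::::::
:::^Z::::
:::Z:Z:::
:::::Z:::
:::ZZ::::
:::::::::
t=20: :::::::::
::<:Z::::
:::Z:Z:::
:::::Z:::
:::ZZ::::
:::::::::
t=21: ::^::::::
::Z:Z::::
:::Z:Z:::
:::::Z:::
:::ZZ::::
:::::::::
t=22: ::Z>:::::
::Z:Z::::
:::Z:Z:::
:::::Z:::
:::ZZ::::
:::::::::
t=23: ::ZZ:::::
::ZvZ::::
:::Z:Z:::
:::::Z:::
:::ZZ::::
:::::::::

south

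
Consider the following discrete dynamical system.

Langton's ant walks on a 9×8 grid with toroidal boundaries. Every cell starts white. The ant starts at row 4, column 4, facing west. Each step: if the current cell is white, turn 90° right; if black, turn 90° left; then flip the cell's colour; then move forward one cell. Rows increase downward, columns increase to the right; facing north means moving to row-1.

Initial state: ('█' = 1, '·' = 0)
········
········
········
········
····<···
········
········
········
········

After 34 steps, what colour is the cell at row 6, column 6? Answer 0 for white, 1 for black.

k=0  ········
········
········
········
····<···
········
········
········
········
k=1  ········
········
········
····^···
····█···
········
········
········
········
k=2  ········
········
········
····█>··
····█···
········
········
········
········
k=3  ········
········
········
····██··
····█v··
········
········
········
········
k=4  ········
········
········
····██··
····<█··
········
········
········
········
k=5  ········
········
········
····██··
·····█··
····v···
········
········
········
k=6  ········
········
········
····██··
·····█··
···<█···
········
········
········
k=7  ········
········
········
····██··
···^·█··
···██···
········
········
········
k=8  ········
········
········
····██··
···█>█··
···██···
········
········
········
k=9  ········
········
········
····██··
···███··
···█v···
········
········
········
k=10  ········
········
········
····██··
···███··
···█·>··
········
········
········
k=11  ········
········
········
····██··
···███··
···█·█··
·····v··
········
········
k=12  ········
········
········
····██··
···███··
···█·█··
····<█··
········
········
k=13  ········
········
········
····██··
···███··
···█^█··
····██··
········
········
k=14  ········
········
········
····██··
···███··
···██>··
····██··
········
········
k=15  ········
········
········
····██··
···██^··
···██···
····██··
········
········
k=16  ········
········
········
····██··
···█<···
···██···
····██··
········
········
k=17  ········
········
········
····██··
···█····
···█v···
····██··
········
········
k=18  ········
········
········
····██··
···█····
···█·>··
····██··
········
········
k=19  ········
········
········
····██··
···█····
···█·█··
····█v··
········
········
k=20  ········
········
········
····██··
···█····
···█·█··
····█·>·
········
········
k=21  ········
········
········
····██··
···█····
···█·█··
····█·█·
······v·
········
k=22  ········
········
········
····██··
···█····
···█·█··
····█·█·
·····<█·
········
k=23  ········
········
········
····██··
···█····
···█·█··
····█^█·
·····██·
········
k=24  ········
········
········
····██··
···█····
···█·█··
····██>·
·····██·
········
k=25  ········
········
········
····██··
···█····
···█·█^·
····██··
·····██·
········
k=26  ········
········
········
····██··
···█····
···█·██>
····██··
·····██·
········
k=27  ········
········
········
····██··
···█····
···█·███
····██·v
·····██·
········
k=28  ········
········
········
····██··
···█····
···█·███
····██<█
·····██·
········
k=29  ········
········
········
····██··
···█····
···█·█^█
····████
·····██·
········
k=30  ········
········
········
····██··
···█····
···█·<·█
····████
·····██·
········
k=31  ········
········
········
····██··
···█····
···█···█
····█v██
·····██·
········
k=32  ········
········
········
····██··
···█····
···█···█
····█·>█
·····██·
········
k=33  ········
········
········
····██··
···█····
···█··^█
····█··█
·····██·
········
k=34  ········
········
········
····██··
···█····
···█··█>
····█··█
·····██·
········

0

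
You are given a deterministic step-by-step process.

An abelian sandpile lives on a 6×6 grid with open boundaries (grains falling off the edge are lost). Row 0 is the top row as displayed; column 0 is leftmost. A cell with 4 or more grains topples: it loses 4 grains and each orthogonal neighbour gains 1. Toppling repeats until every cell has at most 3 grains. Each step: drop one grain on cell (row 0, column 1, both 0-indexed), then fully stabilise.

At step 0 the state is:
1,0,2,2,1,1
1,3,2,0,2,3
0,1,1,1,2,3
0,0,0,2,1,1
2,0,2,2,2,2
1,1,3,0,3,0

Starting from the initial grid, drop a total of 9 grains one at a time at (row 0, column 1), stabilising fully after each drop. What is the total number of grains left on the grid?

54

[0] 1,0,2,2,1,1
1,3,2,0,2,3
0,1,1,1,2,3
0,0,0,2,1,1
2,0,2,2,2,2
1,1,3,0,3,0
[1] 1,1,2,2,1,1
1,3,2,0,2,3
0,1,1,1,2,3
0,0,0,2,1,1
2,0,2,2,2,2
1,1,3,0,3,0
[2] 1,2,2,2,1,1
1,3,2,0,2,3
0,1,1,1,2,3
0,0,0,2,1,1
2,0,2,2,2,2
1,1,3,0,3,0
[3] 1,3,2,2,1,1
1,3,2,0,2,3
0,1,1,1,2,3
0,0,0,2,1,1
2,0,2,2,2,2
1,1,3,0,3,0
[4] 2,1,3,2,1,1
2,0,3,0,2,3
0,2,1,1,2,3
0,0,0,2,1,1
2,0,2,2,2,2
1,1,3,0,3,0
[5] 2,2,3,2,1,1
2,0,3,0,2,3
0,2,1,1,2,3
0,0,0,2,1,1
2,0,2,2,2,2
1,1,3,0,3,0
[6] 2,3,3,2,1,1
2,0,3,0,2,3
0,2,1,1,2,3
0,0,0,2,1,1
2,0,2,2,2,2
1,1,3,0,3,0
[7] 3,1,1,3,1,1
2,2,0,1,2,3
0,2,2,1,2,3
0,0,0,2,1,1
2,0,2,2,2,2
1,1,3,0,3,0
[8] 3,2,1,3,1,1
2,2,0,1,2,3
0,2,2,1,2,3
0,0,0,2,1,1
2,0,2,2,2,2
1,1,3,0,3,0
[9] 3,3,1,3,1,1
2,2,0,1,2,3
0,2,2,1,2,3
0,0,0,2,1,1
2,0,2,2,2,2
1,1,3,0,3,0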